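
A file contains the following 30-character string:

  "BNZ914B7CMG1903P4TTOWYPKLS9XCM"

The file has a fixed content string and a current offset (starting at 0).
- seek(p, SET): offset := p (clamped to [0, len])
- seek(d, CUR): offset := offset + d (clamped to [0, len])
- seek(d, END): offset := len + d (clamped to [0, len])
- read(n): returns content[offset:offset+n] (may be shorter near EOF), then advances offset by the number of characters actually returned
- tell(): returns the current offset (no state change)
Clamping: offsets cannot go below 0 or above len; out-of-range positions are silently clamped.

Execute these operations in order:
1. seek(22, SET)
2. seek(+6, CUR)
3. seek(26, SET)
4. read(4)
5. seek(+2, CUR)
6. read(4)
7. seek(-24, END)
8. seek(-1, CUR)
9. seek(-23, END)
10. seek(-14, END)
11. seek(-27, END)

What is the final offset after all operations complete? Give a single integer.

After 1 (seek(22, SET)): offset=22
After 2 (seek(+6, CUR)): offset=28
After 3 (seek(26, SET)): offset=26
After 4 (read(4)): returned '9XCM', offset=30
After 5 (seek(+2, CUR)): offset=30
After 6 (read(4)): returned '', offset=30
After 7 (seek(-24, END)): offset=6
After 8 (seek(-1, CUR)): offset=5
After 9 (seek(-23, END)): offset=7
After 10 (seek(-14, END)): offset=16
After 11 (seek(-27, END)): offset=3

Answer: 3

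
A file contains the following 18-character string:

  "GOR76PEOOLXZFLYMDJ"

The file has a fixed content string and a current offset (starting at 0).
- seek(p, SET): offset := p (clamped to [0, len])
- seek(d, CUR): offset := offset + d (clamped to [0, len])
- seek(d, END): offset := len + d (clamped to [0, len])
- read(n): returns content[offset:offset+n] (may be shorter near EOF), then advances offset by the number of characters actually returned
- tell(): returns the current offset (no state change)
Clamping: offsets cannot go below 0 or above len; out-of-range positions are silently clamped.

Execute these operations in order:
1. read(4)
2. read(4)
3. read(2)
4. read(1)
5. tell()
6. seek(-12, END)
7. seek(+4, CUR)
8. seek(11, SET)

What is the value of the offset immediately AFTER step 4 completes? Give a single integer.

After 1 (read(4)): returned 'GOR7', offset=4
After 2 (read(4)): returned '6PEO', offset=8
After 3 (read(2)): returned 'OL', offset=10
After 4 (read(1)): returned 'X', offset=11

Answer: 11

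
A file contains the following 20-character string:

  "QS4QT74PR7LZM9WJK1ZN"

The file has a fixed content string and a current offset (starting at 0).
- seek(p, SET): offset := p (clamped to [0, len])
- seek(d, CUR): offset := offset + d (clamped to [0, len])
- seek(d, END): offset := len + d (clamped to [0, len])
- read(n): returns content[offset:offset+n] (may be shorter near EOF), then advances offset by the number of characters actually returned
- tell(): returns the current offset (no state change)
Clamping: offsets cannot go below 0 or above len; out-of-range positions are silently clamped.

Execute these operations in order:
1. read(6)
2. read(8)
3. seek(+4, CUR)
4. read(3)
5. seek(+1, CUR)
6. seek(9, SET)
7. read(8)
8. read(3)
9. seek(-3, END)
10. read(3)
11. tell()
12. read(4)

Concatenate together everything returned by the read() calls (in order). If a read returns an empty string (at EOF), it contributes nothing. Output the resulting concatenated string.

After 1 (read(6)): returned 'QS4QT7', offset=6
After 2 (read(8)): returned '4PR7LZM9', offset=14
After 3 (seek(+4, CUR)): offset=18
After 4 (read(3)): returned 'ZN', offset=20
After 5 (seek(+1, CUR)): offset=20
After 6 (seek(9, SET)): offset=9
After 7 (read(8)): returned '7LZM9WJK', offset=17
After 8 (read(3)): returned '1ZN', offset=20
After 9 (seek(-3, END)): offset=17
After 10 (read(3)): returned '1ZN', offset=20
After 11 (tell()): offset=20
After 12 (read(4)): returned '', offset=20

Answer: QS4QT74PR7LZM9ZN7LZM9WJK1ZN1ZN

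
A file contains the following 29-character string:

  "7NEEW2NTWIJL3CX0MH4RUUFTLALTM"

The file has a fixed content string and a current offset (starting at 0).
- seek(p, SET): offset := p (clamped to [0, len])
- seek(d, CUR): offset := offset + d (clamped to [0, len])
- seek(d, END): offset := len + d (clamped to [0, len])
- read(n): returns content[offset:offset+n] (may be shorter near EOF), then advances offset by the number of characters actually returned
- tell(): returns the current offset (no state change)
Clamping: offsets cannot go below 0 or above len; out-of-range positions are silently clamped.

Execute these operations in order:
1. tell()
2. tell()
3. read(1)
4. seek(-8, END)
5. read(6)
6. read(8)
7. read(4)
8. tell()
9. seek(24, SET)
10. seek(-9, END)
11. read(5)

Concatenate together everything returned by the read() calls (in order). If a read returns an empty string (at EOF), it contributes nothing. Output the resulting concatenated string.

Answer: 7UFTLALTMUUFTL

Derivation:
After 1 (tell()): offset=0
After 2 (tell()): offset=0
After 3 (read(1)): returned '7', offset=1
After 4 (seek(-8, END)): offset=21
After 5 (read(6)): returned 'UFTLAL', offset=27
After 6 (read(8)): returned 'TM', offset=29
After 7 (read(4)): returned '', offset=29
After 8 (tell()): offset=29
After 9 (seek(24, SET)): offset=24
After 10 (seek(-9, END)): offset=20
After 11 (read(5)): returned 'UUFTL', offset=25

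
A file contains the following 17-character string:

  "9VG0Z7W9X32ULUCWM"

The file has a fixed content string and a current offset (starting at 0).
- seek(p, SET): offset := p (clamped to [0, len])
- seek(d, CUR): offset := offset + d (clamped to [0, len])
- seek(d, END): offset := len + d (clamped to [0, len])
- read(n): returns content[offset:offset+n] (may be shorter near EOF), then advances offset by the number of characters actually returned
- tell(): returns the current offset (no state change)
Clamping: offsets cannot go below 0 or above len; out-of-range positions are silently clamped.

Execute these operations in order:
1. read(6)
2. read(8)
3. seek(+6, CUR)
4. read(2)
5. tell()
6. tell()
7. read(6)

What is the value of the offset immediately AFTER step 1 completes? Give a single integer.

Answer: 6

Derivation:
After 1 (read(6)): returned '9VG0Z7', offset=6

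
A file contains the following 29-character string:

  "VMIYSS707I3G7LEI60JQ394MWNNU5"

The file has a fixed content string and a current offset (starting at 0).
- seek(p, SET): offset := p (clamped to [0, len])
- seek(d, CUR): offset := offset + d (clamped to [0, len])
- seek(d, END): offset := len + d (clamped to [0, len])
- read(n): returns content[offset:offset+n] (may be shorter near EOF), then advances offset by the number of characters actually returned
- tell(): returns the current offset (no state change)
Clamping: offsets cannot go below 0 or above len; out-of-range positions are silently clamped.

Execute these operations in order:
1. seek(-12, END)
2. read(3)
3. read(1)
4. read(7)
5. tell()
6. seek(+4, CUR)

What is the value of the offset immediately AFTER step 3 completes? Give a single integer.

Answer: 21

Derivation:
After 1 (seek(-12, END)): offset=17
After 2 (read(3)): returned '0JQ', offset=20
After 3 (read(1)): returned '3', offset=21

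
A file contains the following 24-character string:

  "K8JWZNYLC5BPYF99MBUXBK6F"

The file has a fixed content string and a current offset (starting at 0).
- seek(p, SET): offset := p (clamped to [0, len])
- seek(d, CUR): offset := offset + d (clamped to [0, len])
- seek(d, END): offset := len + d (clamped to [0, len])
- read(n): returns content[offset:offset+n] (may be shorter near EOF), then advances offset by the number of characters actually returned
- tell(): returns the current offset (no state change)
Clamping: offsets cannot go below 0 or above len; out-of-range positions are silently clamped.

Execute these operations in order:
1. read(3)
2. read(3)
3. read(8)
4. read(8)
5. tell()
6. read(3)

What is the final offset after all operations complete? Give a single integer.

Answer: 24

Derivation:
After 1 (read(3)): returned 'K8J', offset=3
After 2 (read(3)): returned 'WZN', offset=6
After 3 (read(8)): returned 'YLC5BPYF', offset=14
After 4 (read(8)): returned '99MBUXBK', offset=22
After 5 (tell()): offset=22
After 6 (read(3)): returned '6F', offset=24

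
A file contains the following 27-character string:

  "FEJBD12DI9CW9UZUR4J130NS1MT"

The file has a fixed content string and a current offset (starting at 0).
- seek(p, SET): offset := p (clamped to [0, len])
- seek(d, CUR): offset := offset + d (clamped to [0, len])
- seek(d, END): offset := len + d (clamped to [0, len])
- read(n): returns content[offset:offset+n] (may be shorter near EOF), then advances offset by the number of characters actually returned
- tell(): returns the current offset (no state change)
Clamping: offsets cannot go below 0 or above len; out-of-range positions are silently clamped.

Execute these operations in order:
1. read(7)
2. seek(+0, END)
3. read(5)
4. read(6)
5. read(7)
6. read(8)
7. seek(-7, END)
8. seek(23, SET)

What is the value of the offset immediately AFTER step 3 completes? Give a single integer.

After 1 (read(7)): returned 'FEJBD12', offset=7
After 2 (seek(+0, END)): offset=27
After 3 (read(5)): returned '', offset=27

Answer: 27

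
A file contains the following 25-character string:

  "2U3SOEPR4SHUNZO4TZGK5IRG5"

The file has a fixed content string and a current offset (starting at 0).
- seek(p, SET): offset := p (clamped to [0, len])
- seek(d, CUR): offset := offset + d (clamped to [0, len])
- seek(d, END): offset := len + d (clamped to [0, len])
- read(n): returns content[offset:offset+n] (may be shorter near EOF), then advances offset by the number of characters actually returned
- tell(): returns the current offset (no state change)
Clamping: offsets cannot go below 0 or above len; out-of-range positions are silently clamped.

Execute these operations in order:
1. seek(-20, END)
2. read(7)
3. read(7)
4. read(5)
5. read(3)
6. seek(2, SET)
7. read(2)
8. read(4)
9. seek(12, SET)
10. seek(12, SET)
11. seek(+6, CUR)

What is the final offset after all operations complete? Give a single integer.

Answer: 18

Derivation:
After 1 (seek(-20, END)): offset=5
After 2 (read(7)): returned 'EPR4SHU', offset=12
After 3 (read(7)): returned 'NZO4TZG', offset=19
After 4 (read(5)): returned 'K5IRG', offset=24
After 5 (read(3)): returned '5', offset=25
After 6 (seek(2, SET)): offset=2
After 7 (read(2)): returned '3S', offset=4
After 8 (read(4)): returned 'OEPR', offset=8
After 9 (seek(12, SET)): offset=12
After 10 (seek(12, SET)): offset=12
After 11 (seek(+6, CUR)): offset=18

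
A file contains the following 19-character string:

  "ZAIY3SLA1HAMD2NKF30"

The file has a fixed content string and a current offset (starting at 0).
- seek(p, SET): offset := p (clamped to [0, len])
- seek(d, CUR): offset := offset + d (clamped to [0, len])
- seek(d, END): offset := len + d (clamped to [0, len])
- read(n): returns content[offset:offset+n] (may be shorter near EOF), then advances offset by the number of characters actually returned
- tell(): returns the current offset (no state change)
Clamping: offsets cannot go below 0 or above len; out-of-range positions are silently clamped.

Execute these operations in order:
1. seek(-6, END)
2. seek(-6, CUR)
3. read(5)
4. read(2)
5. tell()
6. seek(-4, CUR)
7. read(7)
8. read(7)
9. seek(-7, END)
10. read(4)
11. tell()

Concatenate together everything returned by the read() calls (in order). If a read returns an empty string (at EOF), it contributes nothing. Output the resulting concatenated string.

After 1 (seek(-6, END)): offset=13
After 2 (seek(-6, CUR)): offset=7
After 3 (read(5)): returned 'A1HAM', offset=12
After 4 (read(2)): returned 'D2', offset=14
After 5 (tell()): offset=14
After 6 (seek(-4, CUR)): offset=10
After 7 (read(7)): returned 'AMD2NKF', offset=17
After 8 (read(7)): returned '30', offset=19
After 9 (seek(-7, END)): offset=12
After 10 (read(4)): returned 'D2NK', offset=16
After 11 (tell()): offset=16

Answer: A1HAMD2AMD2NKF30D2NK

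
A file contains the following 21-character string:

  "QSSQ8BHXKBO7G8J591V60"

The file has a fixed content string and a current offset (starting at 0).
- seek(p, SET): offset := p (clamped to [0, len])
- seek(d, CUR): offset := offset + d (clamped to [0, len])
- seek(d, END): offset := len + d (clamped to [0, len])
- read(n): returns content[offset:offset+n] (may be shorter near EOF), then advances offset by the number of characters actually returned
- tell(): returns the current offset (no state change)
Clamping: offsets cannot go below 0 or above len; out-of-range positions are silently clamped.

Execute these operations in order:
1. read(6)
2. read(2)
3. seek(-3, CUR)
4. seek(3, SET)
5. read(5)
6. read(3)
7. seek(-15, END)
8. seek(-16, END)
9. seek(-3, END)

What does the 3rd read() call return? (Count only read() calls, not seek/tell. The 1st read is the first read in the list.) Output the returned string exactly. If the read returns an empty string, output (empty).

After 1 (read(6)): returned 'QSSQ8B', offset=6
After 2 (read(2)): returned 'HX', offset=8
After 3 (seek(-3, CUR)): offset=5
After 4 (seek(3, SET)): offset=3
After 5 (read(5)): returned 'Q8BHX', offset=8
After 6 (read(3)): returned 'KBO', offset=11
After 7 (seek(-15, END)): offset=6
After 8 (seek(-16, END)): offset=5
After 9 (seek(-3, END)): offset=18

Answer: Q8BHX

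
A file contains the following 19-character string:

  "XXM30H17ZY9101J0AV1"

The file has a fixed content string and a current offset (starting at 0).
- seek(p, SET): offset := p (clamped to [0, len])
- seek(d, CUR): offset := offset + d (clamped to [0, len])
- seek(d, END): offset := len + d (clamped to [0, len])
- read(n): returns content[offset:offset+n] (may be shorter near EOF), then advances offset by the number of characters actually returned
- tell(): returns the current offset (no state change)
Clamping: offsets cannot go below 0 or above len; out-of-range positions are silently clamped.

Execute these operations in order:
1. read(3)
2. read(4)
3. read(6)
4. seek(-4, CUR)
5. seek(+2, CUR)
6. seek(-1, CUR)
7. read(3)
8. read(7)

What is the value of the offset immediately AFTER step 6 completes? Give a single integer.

After 1 (read(3)): returned 'XXM', offset=3
After 2 (read(4)): returned '30H1', offset=7
After 3 (read(6)): returned '7ZY910', offset=13
After 4 (seek(-4, CUR)): offset=9
After 5 (seek(+2, CUR)): offset=11
After 6 (seek(-1, CUR)): offset=10

Answer: 10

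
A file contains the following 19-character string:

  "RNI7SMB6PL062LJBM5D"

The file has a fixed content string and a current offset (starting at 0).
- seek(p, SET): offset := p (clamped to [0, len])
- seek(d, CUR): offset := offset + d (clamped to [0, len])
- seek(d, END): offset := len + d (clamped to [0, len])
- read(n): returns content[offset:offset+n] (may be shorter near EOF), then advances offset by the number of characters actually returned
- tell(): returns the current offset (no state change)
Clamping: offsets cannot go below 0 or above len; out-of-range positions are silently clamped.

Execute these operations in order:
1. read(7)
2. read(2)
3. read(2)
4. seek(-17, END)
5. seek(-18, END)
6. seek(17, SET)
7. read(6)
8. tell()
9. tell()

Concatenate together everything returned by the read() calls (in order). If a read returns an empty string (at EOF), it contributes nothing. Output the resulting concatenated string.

After 1 (read(7)): returned 'RNI7SMB', offset=7
After 2 (read(2)): returned '6P', offset=9
After 3 (read(2)): returned 'L0', offset=11
After 4 (seek(-17, END)): offset=2
After 5 (seek(-18, END)): offset=1
After 6 (seek(17, SET)): offset=17
After 7 (read(6)): returned '5D', offset=19
After 8 (tell()): offset=19
After 9 (tell()): offset=19

Answer: RNI7SMB6PL05D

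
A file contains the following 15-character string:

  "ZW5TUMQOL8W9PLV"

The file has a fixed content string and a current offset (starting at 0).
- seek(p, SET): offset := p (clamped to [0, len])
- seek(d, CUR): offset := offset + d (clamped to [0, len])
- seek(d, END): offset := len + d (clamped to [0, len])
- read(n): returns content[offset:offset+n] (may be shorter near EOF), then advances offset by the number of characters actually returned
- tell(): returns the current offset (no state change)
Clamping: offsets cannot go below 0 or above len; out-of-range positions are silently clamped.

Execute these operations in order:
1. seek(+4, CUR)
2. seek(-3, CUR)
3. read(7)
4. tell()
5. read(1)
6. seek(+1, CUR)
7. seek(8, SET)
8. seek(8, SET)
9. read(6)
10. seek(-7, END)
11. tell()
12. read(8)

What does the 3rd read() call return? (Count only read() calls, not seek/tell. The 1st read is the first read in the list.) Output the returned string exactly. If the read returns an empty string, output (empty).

After 1 (seek(+4, CUR)): offset=4
After 2 (seek(-3, CUR)): offset=1
After 3 (read(7)): returned 'W5TUMQO', offset=8
After 4 (tell()): offset=8
After 5 (read(1)): returned 'L', offset=9
After 6 (seek(+1, CUR)): offset=10
After 7 (seek(8, SET)): offset=8
After 8 (seek(8, SET)): offset=8
After 9 (read(6)): returned 'L8W9PL', offset=14
After 10 (seek(-7, END)): offset=8
After 11 (tell()): offset=8
After 12 (read(8)): returned 'L8W9PLV', offset=15

Answer: L8W9PL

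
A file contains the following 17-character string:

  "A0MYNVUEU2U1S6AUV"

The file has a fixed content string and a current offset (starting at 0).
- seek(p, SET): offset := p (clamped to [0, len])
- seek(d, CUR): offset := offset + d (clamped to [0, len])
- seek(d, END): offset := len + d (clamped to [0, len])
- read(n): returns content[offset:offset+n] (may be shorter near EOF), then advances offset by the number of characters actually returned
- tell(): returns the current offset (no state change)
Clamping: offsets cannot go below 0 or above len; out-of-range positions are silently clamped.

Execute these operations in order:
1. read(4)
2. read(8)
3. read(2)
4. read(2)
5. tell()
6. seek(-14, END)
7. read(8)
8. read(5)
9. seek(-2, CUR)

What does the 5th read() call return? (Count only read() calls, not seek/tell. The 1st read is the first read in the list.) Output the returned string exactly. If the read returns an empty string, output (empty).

After 1 (read(4)): returned 'A0MY', offset=4
After 2 (read(8)): returned 'NVUEU2U1', offset=12
After 3 (read(2)): returned 'S6', offset=14
After 4 (read(2)): returned 'AU', offset=16
After 5 (tell()): offset=16
After 6 (seek(-14, END)): offset=3
After 7 (read(8)): returned 'YNVUEU2U', offset=11
After 8 (read(5)): returned '1S6AU', offset=16
After 9 (seek(-2, CUR)): offset=14

Answer: YNVUEU2U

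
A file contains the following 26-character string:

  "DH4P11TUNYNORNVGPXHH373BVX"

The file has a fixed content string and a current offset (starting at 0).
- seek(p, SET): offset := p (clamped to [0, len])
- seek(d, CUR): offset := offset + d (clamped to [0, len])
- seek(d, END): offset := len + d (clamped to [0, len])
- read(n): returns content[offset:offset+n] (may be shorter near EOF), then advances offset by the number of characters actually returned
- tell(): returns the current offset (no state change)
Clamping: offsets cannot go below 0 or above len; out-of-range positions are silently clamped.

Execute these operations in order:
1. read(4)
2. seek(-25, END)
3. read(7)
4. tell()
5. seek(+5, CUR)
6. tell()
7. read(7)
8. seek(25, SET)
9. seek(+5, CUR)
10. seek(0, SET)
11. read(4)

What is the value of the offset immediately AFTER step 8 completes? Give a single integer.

After 1 (read(4)): returned 'DH4P', offset=4
After 2 (seek(-25, END)): offset=1
After 3 (read(7)): returned 'H4P11TU', offset=8
After 4 (tell()): offset=8
After 5 (seek(+5, CUR)): offset=13
After 6 (tell()): offset=13
After 7 (read(7)): returned 'NVGPXHH', offset=20
After 8 (seek(25, SET)): offset=25

Answer: 25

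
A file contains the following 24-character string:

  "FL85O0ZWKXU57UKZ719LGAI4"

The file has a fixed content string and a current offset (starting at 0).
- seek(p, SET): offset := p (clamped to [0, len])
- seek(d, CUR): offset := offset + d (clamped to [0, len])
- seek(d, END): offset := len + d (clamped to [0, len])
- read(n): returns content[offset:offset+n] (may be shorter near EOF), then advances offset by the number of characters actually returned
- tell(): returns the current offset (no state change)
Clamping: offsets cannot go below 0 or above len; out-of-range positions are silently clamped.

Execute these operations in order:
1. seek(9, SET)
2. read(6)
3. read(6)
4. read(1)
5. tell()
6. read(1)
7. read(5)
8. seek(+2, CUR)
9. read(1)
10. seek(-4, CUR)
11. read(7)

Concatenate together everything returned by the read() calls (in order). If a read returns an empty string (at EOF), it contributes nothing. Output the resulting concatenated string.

After 1 (seek(9, SET)): offset=9
After 2 (read(6)): returned 'XU57UK', offset=15
After 3 (read(6)): returned 'Z719LG', offset=21
After 4 (read(1)): returned 'A', offset=22
After 5 (tell()): offset=22
After 6 (read(1)): returned 'I', offset=23
After 7 (read(5)): returned '4', offset=24
After 8 (seek(+2, CUR)): offset=24
After 9 (read(1)): returned '', offset=24
After 10 (seek(-4, CUR)): offset=20
After 11 (read(7)): returned 'GAI4', offset=24

Answer: XU57UKZ719LGAI4GAI4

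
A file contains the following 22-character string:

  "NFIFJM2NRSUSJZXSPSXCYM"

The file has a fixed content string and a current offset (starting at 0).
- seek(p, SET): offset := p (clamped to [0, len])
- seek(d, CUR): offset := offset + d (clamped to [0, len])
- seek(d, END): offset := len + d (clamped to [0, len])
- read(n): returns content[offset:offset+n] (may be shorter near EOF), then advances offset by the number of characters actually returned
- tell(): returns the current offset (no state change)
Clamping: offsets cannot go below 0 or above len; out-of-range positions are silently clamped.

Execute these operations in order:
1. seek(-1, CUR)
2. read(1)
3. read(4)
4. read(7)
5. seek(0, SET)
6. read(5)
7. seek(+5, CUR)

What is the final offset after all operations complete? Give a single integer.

Answer: 10

Derivation:
After 1 (seek(-1, CUR)): offset=0
After 2 (read(1)): returned 'N', offset=1
After 3 (read(4)): returned 'FIFJ', offset=5
After 4 (read(7)): returned 'M2NRSUS', offset=12
After 5 (seek(0, SET)): offset=0
After 6 (read(5)): returned 'NFIFJ', offset=5
After 7 (seek(+5, CUR)): offset=10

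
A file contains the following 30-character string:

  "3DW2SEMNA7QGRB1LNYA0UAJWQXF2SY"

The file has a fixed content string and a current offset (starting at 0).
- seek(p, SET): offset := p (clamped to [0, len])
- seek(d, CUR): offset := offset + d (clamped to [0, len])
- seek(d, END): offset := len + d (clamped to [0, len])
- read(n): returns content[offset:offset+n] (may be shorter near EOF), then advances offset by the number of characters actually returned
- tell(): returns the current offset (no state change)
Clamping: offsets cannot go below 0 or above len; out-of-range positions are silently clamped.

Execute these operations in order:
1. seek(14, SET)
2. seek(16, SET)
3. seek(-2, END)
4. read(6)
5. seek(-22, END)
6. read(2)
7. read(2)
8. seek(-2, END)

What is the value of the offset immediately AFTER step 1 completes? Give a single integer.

After 1 (seek(14, SET)): offset=14

Answer: 14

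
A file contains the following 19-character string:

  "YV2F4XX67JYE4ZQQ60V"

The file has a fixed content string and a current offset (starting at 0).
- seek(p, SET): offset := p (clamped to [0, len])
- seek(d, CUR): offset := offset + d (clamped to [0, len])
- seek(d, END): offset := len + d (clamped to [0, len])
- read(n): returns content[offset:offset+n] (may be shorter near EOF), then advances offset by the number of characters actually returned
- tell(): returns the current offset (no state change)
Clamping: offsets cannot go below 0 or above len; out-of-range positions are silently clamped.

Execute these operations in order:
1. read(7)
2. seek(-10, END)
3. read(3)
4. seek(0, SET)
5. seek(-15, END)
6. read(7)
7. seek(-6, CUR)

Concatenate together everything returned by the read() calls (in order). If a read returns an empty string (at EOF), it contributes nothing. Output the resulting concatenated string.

Answer: YV2F4XXJYE4XX67JY

Derivation:
After 1 (read(7)): returned 'YV2F4XX', offset=7
After 2 (seek(-10, END)): offset=9
After 3 (read(3)): returned 'JYE', offset=12
After 4 (seek(0, SET)): offset=0
After 5 (seek(-15, END)): offset=4
After 6 (read(7)): returned '4XX67JY', offset=11
After 7 (seek(-6, CUR)): offset=5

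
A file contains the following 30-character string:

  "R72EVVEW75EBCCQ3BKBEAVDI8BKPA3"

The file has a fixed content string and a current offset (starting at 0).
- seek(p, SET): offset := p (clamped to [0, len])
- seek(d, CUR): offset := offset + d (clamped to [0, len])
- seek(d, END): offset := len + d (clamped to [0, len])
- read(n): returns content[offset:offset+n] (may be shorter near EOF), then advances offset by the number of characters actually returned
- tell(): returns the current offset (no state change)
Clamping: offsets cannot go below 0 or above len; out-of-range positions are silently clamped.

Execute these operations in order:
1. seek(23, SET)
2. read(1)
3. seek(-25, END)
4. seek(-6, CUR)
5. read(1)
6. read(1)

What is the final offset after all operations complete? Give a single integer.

After 1 (seek(23, SET)): offset=23
After 2 (read(1)): returned 'I', offset=24
After 3 (seek(-25, END)): offset=5
After 4 (seek(-6, CUR)): offset=0
After 5 (read(1)): returned 'R', offset=1
After 6 (read(1)): returned '7', offset=2

Answer: 2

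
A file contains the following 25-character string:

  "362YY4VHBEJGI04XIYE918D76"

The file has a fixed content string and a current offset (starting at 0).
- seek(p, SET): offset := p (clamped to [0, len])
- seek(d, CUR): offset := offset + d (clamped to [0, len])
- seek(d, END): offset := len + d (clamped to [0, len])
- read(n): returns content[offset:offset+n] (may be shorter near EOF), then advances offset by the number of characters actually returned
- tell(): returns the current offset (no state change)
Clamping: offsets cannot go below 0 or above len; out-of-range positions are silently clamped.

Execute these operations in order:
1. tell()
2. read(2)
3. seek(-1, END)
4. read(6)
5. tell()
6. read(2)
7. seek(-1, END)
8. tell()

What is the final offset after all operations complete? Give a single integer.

After 1 (tell()): offset=0
After 2 (read(2)): returned '36', offset=2
After 3 (seek(-1, END)): offset=24
After 4 (read(6)): returned '6', offset=25
After 5 (tell()): offset=25
After 6 (read(2)): returned '', offset=25
After 7 (seek(-1, END)): offset=24
After 8 (tell()): offset=24

Answer: 24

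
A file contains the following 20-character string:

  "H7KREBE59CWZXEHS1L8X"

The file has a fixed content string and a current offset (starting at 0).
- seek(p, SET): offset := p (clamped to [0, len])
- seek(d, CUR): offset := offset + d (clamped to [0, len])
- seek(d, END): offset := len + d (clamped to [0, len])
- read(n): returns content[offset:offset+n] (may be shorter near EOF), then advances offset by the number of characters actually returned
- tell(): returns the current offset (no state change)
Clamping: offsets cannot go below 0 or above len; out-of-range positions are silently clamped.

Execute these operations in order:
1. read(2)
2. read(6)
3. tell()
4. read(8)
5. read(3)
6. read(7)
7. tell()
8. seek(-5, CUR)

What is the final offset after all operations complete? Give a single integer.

Answer: 15

Derivation:
After 1 (read(2)): returned 'H7', offset=2
After 2 (read(6)): returned 'KREBE5', offset=8
After 3 (tell()): offset=8
After 4 (read(8)): returned '9CWZXEHS', offset=16
After 5 (read(3)): returned '1L8', offset=19
After 6 (read(7)): returned 'X', offset=20
After 7 (tell()): offset=20
After 8 (seek(-5, CUR)): offset=15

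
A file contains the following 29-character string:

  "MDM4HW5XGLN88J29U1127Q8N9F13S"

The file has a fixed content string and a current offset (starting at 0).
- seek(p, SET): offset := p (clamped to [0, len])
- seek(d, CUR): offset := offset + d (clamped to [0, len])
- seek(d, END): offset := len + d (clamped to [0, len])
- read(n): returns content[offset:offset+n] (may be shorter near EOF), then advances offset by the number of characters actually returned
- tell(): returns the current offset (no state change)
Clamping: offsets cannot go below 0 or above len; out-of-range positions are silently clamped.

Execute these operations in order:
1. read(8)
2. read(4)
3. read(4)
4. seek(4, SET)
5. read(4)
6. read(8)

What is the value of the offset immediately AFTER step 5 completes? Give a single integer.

Answer: 8

Derivation:
After 1 (read(8)): returned 'MDM4HW5X', offset=8
After 2 (read(4)): returned 'GLN8', offset=12
After 3 (read(4)): returned '8J29', offset=16
After 4 (seek(4, SET)): offset=4
After 5 (read(4)): returned 'HW5X', offset=8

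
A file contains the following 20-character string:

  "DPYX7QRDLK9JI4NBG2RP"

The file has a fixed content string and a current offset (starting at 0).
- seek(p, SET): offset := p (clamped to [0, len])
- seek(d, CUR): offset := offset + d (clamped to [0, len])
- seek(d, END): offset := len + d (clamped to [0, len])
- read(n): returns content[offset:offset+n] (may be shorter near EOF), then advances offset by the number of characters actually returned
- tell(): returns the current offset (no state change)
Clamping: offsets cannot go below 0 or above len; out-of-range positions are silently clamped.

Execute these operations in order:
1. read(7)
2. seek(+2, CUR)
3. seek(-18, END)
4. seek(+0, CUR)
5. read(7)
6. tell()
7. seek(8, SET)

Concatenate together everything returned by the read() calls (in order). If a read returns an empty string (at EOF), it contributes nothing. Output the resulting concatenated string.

Answer: DPYX7QRYX7QRDL

Derivation:
After 1 (read(7)): returned 'DPYX7QR', offset=7
After 2 (seek(+2, CUR)): offset=9
After 3 (seek(-18, END)): offset=2
After 4 (seek(+0, CUR)): offset=2
After 5 (read(7)): returned 'YX7QRDL', offset=9
After 6 (tell()): offset=9
After 7 (seek(8, SET)): offset=8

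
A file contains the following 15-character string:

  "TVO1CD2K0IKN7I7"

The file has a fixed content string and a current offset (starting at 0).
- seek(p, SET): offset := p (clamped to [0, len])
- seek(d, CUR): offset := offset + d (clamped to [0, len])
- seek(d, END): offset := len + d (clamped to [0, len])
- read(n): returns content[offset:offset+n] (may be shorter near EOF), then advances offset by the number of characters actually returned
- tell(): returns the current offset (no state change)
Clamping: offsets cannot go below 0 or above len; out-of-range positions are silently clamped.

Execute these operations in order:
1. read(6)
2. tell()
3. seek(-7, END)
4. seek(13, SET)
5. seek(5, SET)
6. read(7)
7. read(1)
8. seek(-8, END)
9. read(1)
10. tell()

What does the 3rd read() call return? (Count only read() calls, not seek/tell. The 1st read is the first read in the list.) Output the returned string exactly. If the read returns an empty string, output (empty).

Answer: 7

Derivation:
After 1 (read(6)): returned 'TVO1CD', offset=6
After 2 (tell()): offset=6
After 3 (seek(-7, END)): offset=8
After 4 (seek(13, SET)): offset=13
After 5 (seek(5, SET)): offset=5
After 6 (read(7)): returned 'D2K0IKN', offset=12
After 7 (read(1)): returned '7', offset=13
After 8 (seek(-8, END)): offset=7
After 9 (read(1)): returned 'K', offset=8
After 10 (tell()): offset=8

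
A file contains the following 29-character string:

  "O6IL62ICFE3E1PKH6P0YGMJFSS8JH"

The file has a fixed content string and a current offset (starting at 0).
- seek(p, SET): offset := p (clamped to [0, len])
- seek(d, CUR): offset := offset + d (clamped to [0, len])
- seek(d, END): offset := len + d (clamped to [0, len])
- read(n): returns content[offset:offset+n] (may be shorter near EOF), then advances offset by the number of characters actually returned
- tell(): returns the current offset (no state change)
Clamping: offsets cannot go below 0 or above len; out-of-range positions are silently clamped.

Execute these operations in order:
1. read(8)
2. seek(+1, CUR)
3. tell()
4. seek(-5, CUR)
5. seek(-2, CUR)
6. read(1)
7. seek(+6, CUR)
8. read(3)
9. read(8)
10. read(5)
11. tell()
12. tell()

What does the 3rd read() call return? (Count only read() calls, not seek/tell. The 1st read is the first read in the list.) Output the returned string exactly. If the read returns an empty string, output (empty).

Answer: E3E

Derivation:
After 1 (read(8)): returned 'O6IL62IC', offset=8
After 2 (seek(+1, CUR)): offset=9
After 3 (tell()): offset=9
After 4 (seek(-5, CUR)): offset=4
After 5 (seek(-2, CUR)): offset=2
After 6 (read(1)): returned 'I', offset=3
After 7 (seek(+6, CUR)): offset=9
After 8 (read(3)): returned 'E3E', offset=12
After 9 (read(8)): returned '1PKH6P0Y', offset=20
After 10 (read(5)): returned 'GMJFS', offset=25
After 11 (tell()): offset=25
After 12 (tell()): offset=25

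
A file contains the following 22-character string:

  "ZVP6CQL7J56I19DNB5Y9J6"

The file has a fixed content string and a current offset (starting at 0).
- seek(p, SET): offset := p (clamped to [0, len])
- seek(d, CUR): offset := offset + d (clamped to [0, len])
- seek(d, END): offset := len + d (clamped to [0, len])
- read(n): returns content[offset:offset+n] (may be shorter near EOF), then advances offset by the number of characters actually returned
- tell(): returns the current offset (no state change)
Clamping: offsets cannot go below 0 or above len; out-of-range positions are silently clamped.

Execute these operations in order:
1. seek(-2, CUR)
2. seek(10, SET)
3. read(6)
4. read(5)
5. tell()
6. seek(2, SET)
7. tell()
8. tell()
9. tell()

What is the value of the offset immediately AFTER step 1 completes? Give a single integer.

Answer: 0

Derivation:
After 1 (seek(-2, CUR)): offset=0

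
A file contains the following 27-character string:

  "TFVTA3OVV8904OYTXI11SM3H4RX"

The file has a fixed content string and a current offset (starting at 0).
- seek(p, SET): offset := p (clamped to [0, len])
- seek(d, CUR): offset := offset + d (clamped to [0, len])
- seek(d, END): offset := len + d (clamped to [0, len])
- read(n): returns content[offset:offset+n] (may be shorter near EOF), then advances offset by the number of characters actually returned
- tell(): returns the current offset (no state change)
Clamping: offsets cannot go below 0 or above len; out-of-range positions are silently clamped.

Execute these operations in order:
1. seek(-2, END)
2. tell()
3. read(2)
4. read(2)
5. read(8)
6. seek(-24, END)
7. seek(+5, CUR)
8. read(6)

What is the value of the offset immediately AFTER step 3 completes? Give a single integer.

After 1 (seek(-2, END)): offset=25
After 2 (tell()): offset=25
After 3 (read(2)): returned 'RX', offset=27

Answer: 27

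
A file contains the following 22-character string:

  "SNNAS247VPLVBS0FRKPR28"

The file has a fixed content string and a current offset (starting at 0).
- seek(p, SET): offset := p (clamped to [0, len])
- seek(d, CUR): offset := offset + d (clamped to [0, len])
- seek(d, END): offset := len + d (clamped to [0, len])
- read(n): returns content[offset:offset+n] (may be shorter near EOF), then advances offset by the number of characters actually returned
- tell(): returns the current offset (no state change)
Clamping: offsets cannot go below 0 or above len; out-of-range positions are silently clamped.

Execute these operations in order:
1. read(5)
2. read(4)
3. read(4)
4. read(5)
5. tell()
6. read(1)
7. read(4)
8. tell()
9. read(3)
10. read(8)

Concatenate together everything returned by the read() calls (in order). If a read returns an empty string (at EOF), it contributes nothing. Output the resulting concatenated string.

Answer: SNNAS247VPLVBS0FRKPR28

Derivation:
After 1 (read(5)): returned 'SNNAS', offset=5
After 2 (read(4)): returned '247V', offset=9
After 3 (read(4)): returned 'PLVB', offset=13
After 4 (read(5)): returned 'S0FRK', offset=18
After 5 (tell()): offset=18
After 6 (read(1)): returned 'P', offset=19
After 7 (read(4)): returned 'R28', offset=22
After 8 (tell()): offset=22
After 9 (read(3)): returned '', offset=22
After 10 (read(8)): returned '', offset=22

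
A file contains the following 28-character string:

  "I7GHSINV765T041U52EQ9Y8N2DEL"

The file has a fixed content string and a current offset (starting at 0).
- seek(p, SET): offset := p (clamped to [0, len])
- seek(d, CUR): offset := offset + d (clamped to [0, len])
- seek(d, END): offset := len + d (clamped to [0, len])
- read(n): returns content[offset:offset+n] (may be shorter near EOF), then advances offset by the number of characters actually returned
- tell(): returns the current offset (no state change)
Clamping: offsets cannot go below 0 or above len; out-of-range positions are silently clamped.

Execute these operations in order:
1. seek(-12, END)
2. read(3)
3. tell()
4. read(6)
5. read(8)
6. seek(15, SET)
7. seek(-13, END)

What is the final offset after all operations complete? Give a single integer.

Answer: 15

Derivation:
After 1 (seek(-12, END)): offset=16
After 2 (read(3)): returned '52E', offset=19
After 3 (tell()): offset=19
After 4 (read(6)): returned 'Q9Y8N2', offset=25
After 5 (read(8)): returned 'DEL', offset=28
After 6 (seek(15, SET)): offset=15
After 7 (seek(-13, END)): offset=15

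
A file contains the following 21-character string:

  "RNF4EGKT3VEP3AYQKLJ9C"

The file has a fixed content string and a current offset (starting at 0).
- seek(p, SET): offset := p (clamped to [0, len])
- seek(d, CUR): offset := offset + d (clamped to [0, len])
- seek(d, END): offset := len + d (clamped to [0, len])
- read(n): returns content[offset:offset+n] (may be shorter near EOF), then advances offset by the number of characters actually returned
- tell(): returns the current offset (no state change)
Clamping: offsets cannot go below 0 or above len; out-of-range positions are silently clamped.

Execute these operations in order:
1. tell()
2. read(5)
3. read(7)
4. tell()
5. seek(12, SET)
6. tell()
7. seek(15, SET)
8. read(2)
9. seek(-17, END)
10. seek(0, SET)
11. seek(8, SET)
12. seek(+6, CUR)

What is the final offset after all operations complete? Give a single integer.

Answer: 14

Derivation:
After 1 (tell()): offset=0
After 2 (read(5)): returned 'RNF4E', offset=5
After 3 (read(7)): returned 'GKT3VEP', offset=12
After 4 (tell()): offset=12
After 5 (seek(12, SET)): offset=12
After 6 (tell()): offset=12
After 7 (seek(15, SET)): offset=15
After 8 (read(2)): returned 'QK', offset=17
After 9 (seek(-17, END)): offset=4
After 10 (seek(0, SET)): offset=0
After 11 (seek(8, SET)): offset=8
After 12 (seek(+6, CUR)): offset=14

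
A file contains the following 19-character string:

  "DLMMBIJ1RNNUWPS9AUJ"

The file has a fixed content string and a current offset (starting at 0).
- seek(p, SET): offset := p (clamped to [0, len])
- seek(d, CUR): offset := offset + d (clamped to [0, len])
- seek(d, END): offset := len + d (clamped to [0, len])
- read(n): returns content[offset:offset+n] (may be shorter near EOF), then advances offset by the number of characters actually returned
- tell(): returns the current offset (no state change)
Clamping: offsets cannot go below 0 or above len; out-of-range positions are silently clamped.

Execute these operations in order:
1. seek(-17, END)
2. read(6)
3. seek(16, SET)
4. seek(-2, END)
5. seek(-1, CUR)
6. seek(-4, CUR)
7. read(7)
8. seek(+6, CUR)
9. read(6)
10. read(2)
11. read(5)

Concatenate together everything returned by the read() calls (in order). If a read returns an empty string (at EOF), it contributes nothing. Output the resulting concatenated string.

After 1 (seek(-17, END)): offset=2
After 2 (read(6)): returned 'MMBIJ1', offset=8
After 3 (seek(16, SET)): offset=16
After 4 (seek(-2, END)): offset=17
After 5 (seek(-1, CUR)): offset=16
After 6 (seek(-4, CUR)): offset=12
After 7 (read(7)): returned 'WPS9AUJ', offset=19
After 8 (seek(+6, CUR)): offset=19
After 9 (read(6)): returned '', offset=19
After 10 (read(2)): returned '', offset=19
After 11 (read(5)): returned '', offset=19

Answer: MMBIJ1WPS9AUJ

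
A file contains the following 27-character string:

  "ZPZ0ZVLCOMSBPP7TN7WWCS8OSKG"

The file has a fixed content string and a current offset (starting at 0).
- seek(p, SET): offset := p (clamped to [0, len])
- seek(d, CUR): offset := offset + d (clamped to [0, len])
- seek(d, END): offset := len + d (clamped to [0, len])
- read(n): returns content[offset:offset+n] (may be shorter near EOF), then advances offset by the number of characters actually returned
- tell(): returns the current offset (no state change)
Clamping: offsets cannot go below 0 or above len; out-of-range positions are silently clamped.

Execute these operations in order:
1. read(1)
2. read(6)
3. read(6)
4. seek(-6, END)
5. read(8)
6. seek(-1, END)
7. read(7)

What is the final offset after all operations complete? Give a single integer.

After 1 (read(1)): returned 'Z', offset=1
After 2 (read(6)): returned 'PZ0ZVL', offset=7
After 3 (read(6)): returned 'COMSBP', offset=13
After 4 (seek(-6, END)): offset=21
After 5 (read(8)): returned 'S8OSKG', offset=27
After 6 (seek(-1, END)): offset=26
After 7 (read(7)): returned 'G', offset=27

Answer: 27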